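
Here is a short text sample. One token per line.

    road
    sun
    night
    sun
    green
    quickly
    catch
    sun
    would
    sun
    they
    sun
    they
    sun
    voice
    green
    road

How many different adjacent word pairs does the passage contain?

14

17 tokens → 16 bigram windows in total.
Repeated bigrams (each contributes count−1 duplicates):
  sun they: 2
  they sun: 2
2 duplicate windows → 16 − 2 = 14 distinct.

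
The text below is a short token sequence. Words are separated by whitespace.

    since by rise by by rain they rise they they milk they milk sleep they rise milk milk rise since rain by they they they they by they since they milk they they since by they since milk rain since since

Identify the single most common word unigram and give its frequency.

Unigram frequencies (highest first):
  they: 14
  since: 7
  by: 6
  milk: 6
  rise: 4
  rain: 3
  … (1 more, each ≤ 1)

"they", 14 times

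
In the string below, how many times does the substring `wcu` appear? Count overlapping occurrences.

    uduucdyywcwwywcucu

Sliding a length-3 window over the 18 characters (16 positions):
  position 14–16: wcu

1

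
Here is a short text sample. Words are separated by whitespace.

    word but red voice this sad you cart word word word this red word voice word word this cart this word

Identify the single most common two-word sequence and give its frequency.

Bigram frequencies (highest first):
  word word: 3
  word this: 2
  word but: 1
  but red: 1
  red voice: 1
  voice this: 1
  … (11 more, each ≤ 1)

"word word", 3 times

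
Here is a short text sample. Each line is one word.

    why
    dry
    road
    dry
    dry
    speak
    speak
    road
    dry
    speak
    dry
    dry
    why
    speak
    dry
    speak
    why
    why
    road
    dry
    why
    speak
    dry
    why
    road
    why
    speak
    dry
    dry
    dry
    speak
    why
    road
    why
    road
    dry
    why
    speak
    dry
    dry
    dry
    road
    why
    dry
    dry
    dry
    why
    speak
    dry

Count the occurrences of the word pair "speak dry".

Scanning the 48 overlapping bigram windows for "speak dry":
  position 10–11: speak dry
  position 14–15: speak dry
  position 22–23: speak dry
  position 27–28: speak dry
  position 38–39: speak dry
  position 48–49: speak dry

6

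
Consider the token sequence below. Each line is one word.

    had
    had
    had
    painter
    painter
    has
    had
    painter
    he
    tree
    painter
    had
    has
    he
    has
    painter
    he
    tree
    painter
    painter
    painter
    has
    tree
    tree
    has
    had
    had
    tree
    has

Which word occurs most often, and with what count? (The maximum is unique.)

"painter", 8 times

Unigram frequencies (highest first):
  painter: 8
  had: 7
  has: 6
  tree: 5
  he: 3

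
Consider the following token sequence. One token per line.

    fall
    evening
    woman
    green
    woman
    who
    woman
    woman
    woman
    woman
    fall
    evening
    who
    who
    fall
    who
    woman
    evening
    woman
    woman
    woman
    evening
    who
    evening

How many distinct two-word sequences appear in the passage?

24 tokens → 23 bigram windows in total.
Repeated bigrams (each contributes count−1 duplicates):
  woman woman: 5
  evening who: 2
  evening woman: 2
  fall evening: 2
  who woman: 2
  woman evening: 2
9 duplicate windows → 23 − 9 = 14 distinct.

14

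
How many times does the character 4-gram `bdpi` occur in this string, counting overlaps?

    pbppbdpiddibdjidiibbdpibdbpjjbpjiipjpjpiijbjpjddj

2

Sliding a length-4 window over the 49 characters (46 positions):
  position 5–8: bdpi
  position 20–23: bdpi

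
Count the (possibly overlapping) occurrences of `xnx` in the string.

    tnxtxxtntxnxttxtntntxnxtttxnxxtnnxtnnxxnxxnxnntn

5

Sliding a length-3 window over the 48 characters (46 positions):
  position 10–12: xnx
  position 21–23: xnx
  position 27–29: xnx
  position 39–41: xnx
  position 42–44: xnx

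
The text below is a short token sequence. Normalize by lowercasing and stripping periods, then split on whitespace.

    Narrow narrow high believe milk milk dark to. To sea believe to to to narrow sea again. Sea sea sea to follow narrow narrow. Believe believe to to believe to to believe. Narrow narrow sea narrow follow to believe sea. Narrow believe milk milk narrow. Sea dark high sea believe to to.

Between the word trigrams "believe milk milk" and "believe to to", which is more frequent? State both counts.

"believe milk milk": 2 occurrences
"believe to to": 4 occurrences

"believe to to" (4 vs 2)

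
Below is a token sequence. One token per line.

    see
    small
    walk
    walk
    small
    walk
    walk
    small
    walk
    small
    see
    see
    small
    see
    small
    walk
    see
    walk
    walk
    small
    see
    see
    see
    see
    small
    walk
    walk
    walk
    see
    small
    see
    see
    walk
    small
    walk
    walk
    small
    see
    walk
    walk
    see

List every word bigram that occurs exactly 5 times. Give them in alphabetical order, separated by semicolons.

Bigram counts meeting the condition (exactly 5 times):
  see see: 5
  see small: 5
  small see: 5

see see; see small; small see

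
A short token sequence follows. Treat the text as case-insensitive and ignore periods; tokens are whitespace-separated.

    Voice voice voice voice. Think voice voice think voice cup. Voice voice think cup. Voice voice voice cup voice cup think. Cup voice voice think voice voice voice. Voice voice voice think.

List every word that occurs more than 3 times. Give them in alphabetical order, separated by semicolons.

cup; think; voice

Unigram counts meeting the condition (more than 3 times):
  cup: 5
  think: 6
  voice: 21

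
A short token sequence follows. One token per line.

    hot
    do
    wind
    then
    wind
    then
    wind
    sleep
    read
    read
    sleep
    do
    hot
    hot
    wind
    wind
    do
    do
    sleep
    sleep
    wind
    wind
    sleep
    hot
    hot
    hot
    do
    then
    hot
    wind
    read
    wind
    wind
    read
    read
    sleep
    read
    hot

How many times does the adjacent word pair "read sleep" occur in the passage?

Scanning the 37 overlapping bigram windows for "read sleep":
  position 10–11: read sleep
  position 35–36: read sleep

2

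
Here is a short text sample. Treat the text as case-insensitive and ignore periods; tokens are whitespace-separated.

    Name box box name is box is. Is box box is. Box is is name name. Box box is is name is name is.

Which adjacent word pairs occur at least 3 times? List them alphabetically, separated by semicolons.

Bigram counts meeting the condition (at least 3 times):
  box box: 3
  box is: 4
  is box: 3
  is is: 3
  is name: 3
  name is: 3

box box; box is; is box; is is; is name; name is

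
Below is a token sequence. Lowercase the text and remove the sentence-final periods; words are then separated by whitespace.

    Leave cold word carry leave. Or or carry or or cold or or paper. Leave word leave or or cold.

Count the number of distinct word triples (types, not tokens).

16

20 tokens → 18 trigram windows in total.
Repeated trigrams (each contributes count−1 duplicates):
  leave or or: 2
  or or cold: 2
2 duplicate windows → 18 − 2 = 16 distinct.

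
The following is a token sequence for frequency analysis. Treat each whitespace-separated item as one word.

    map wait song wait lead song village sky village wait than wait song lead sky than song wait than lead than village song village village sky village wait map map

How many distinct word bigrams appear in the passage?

30 tokens → 29 bigram windows in total.
Repeated bigrams (each contributes count−1 duplicates):
  sky village: 2
  song village: 2
  song wait: 2
  village sky: 2
  village wait: 2
  wait song: 2
  wait than: 2
7 duplicate windows → 29 − 7 = 22 distinct.

22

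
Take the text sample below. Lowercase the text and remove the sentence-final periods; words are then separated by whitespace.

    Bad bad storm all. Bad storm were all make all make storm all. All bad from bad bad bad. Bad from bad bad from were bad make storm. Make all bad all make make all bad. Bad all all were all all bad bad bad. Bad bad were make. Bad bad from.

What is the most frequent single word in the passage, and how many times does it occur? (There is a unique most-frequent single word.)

Unigram frequencies (highest first):
  bad: 21
  all: 12
  make: 7
  storm: 4
  were: 4
  from: 4

"bad", 21 times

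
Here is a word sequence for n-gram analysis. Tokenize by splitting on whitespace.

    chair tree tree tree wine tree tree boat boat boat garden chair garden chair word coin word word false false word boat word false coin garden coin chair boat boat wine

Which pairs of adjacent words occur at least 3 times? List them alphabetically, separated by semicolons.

Bigram counts meeting the condition (at least 3 times):
  boat boat: 3
  tree tree: 3

boat boat; tree tree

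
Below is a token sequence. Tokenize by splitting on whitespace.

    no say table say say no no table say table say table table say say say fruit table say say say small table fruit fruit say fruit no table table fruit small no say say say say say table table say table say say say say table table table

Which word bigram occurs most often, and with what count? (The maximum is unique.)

"say say", 12 times

Bigram frequencies (highest first):
  say say: 12
  table say: 7
  say table: 6
  table table: 5
  no say: 2
  no table: 2
  … (12 more, each ≤ 2)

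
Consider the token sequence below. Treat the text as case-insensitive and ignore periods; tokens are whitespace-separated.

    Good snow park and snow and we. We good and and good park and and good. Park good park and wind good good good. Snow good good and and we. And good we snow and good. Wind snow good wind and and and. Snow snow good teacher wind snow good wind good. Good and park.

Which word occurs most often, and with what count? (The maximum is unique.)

Unigram frequencies (highest first):
  good: 17
  and: 15
  snow: 8
  park: 5
  wind: 5
  we: 4
  … (1 more, each ≤ 1)

"good", 17 times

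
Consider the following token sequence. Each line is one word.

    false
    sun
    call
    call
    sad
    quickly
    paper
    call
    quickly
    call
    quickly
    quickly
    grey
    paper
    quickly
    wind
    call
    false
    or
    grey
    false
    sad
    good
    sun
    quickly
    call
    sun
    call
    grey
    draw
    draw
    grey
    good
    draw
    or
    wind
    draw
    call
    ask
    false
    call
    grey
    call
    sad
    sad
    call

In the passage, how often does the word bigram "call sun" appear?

1

Scanning the 45 overlapping bigram windows for "call sun":
  position 26–27: call sun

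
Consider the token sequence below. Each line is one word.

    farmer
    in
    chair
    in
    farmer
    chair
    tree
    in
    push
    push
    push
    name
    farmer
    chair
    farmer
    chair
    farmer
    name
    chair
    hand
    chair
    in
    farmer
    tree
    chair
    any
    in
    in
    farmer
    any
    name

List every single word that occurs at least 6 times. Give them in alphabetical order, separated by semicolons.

Unigram counts meeting the condition (at least 6 times):
  chair: 7
  farmer: 7
  in: 6

chair; farmer; in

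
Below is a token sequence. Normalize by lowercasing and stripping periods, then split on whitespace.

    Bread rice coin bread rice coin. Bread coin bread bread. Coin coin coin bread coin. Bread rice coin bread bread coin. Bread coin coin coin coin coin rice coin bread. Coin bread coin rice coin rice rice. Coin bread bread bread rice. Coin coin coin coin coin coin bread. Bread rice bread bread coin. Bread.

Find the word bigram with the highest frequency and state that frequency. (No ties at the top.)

"coin bread", 12 times

Bigram frequencies (highest first):
  coin bread: 12
  coin coin: 11
  bread coin: 8
  rice coin: 7
  bread bread: 6
  bread rice: 5
  … (3 more, each ≤ 3)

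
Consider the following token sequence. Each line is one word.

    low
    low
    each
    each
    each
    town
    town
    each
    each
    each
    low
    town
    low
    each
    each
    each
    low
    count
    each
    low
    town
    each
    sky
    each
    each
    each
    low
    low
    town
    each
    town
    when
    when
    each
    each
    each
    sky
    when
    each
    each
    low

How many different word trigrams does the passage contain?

28

41 tokens → 39 trigram windows in total.
Repeated trigrams (each contributes count−1 duplicates):
  each each each: 5
  each each low: 4
  each low town: 2
  low each each: 2
  low town each: 2
  when each each: 2
11 duplicate windows → 39 − 11 = 28 distinct.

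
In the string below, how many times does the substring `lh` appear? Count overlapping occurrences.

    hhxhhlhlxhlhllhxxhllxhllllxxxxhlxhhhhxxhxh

Sliding a length-2 window over the 42 characters (41 positions):
  position 6–7: lh
  position 11–12: lh
  position 14–15: lh

3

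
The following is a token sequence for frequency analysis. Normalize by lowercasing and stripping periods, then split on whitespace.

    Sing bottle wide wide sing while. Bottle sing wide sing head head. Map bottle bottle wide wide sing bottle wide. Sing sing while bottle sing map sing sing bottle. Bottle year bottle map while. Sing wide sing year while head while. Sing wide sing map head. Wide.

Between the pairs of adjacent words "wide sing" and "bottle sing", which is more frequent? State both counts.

"wide sing" (6 vs 2)

"wide sing": 6 occurrences
"bottle sing": 2 occurrences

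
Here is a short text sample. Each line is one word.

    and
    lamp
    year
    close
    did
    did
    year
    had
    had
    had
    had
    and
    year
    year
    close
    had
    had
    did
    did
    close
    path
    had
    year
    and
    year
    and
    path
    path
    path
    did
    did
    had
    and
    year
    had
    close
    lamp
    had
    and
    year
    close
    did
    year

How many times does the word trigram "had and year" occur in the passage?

Scanning the 41 overlapping trigram windows for "had and year":
  position 11–13: had and year
  position 32–34: had and year
  position 38–40: had and year

3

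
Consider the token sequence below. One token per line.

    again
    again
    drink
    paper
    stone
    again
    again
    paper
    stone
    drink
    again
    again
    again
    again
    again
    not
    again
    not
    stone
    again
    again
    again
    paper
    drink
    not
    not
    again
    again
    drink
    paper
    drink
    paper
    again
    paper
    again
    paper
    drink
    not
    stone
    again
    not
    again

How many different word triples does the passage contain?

28

42 tokens → 40 trigram windows in total.
Repeated trigrams (each contributes count−1 duplicates):
  again again again: 4
  again again drink: 2
  again again paper: 2
  again drink paper: 2
  again not again: 2
  again paper drink: 2
  not stone again: 2
  paper again paper: 2
  … (2 more repeated)
12 duplicate windows → 40 − 12 = 28 distinct.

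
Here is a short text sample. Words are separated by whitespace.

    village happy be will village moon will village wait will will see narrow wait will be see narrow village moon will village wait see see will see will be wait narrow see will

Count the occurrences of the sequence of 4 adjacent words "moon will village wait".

2

Scanning the 30 overlapping 4-gram windows for "moon will village wait":
  position 6–9: moon will village wait
  position 20–23: moon will village wait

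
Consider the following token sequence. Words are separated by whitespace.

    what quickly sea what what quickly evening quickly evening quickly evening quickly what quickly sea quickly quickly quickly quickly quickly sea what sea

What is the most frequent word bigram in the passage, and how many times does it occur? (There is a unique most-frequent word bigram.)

Bigram frequencies (highest first):
  quickly quickly: 4
  what quickly: 3
  quickly sea: 3
  quickly evening: 3
  evening quickly: 3
  sea what: 2
  … (4 more, each ≤ 1)

"quickly quickly", 4 times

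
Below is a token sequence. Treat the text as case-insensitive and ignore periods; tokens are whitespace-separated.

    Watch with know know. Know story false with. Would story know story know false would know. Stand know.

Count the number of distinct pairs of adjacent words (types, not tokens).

14

18 tokens → 17 bigram windows in total.
Repeated bigrams (each contributes count−1 duplicates):
  know know: 2
  know story: 2
  story know: 2
3 duplicate windows → 17 − 3 = 14 distinct.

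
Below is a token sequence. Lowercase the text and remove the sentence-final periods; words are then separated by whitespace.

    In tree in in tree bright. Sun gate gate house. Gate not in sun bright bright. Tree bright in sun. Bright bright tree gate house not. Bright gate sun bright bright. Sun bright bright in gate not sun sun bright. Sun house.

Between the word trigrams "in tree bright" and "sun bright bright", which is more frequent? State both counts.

"sun bright bright" (4 vs 1)

"in tree bright": 1 occurrence
"sun bright bright": 4 occurrences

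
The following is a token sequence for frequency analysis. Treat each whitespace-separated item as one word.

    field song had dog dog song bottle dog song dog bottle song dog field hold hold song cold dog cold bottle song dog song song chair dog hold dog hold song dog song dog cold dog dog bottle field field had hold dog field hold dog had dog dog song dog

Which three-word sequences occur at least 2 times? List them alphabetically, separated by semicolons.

Trigram counts meeting the condition (at least 2 times):
  bottle song dog: 2
  dog dog song: 2
  dog field hold: 2
  dog song dog: 3
  had dog dog: 2
  song dog song: 2

bottle song dog; dog dog song; dog field hold; dog song dog; had dog dog; song dog song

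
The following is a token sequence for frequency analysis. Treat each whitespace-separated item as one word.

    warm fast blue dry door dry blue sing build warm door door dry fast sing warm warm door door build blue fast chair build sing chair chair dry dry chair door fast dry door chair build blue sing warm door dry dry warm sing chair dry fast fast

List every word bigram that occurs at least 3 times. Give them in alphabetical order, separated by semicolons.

Bigram counts meeting the condition (at least 3 times):
  door dry: 3
  warm door: 3

door dry; warm door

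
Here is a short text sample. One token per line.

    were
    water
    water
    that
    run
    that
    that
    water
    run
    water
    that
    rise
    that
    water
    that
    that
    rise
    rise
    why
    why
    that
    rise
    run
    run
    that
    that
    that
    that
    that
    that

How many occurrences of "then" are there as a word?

0

Scanning the 30 tokens for "then":
  (none found)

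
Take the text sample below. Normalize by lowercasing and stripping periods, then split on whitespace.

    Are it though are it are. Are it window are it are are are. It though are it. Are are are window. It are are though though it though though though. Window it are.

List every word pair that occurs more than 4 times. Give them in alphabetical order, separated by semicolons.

are are; are it; it are

Bigram counts meeting the condition (more than 4 times):
  are are: 6
  are it: 6
  it are: 5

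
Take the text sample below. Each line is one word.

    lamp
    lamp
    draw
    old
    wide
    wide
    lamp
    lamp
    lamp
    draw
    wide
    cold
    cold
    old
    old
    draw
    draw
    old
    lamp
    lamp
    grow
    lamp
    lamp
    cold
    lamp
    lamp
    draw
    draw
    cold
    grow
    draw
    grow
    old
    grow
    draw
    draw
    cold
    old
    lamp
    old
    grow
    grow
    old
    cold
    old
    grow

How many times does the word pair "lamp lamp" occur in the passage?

Scanning the 45 overlapping bigram windows for "lamp lamp":
  position 1–2: lamp lamp
  position 7–8: lamp lamp
  position 8–9: lamp lamp
  position 19–20: lamp lamp
  position 22–23: lamp lamp
  position 25–26: lamp lamp

6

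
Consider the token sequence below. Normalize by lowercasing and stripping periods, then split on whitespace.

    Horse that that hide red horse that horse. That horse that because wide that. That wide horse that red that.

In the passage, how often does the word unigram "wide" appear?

Scanning the 20 tokens for "wide":
  position 13: wide
  position 16: wide

2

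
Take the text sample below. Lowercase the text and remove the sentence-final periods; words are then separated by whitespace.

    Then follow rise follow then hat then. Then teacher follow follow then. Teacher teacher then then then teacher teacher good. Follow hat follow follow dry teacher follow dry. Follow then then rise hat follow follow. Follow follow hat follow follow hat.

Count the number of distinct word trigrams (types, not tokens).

41 tokens → 39 trigram windows in total.
Repeated trigrams (each contributes count−1 duplicates):
  hat follow follow: 3
  follow follow follow: 2
  follow follow hat: 2
  follow hat follow: 2
  then teacher teacher: 2
  then then teacher: 2
7 duplicate windows → 39 − 7 = 32 distinct.

32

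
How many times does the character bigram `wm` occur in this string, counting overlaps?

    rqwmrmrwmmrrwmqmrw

Sliding a length-2 window over the 18 characters (17 positions):
  position 3–4: wm
  position 8–9: wm
  position 13–14: wm

3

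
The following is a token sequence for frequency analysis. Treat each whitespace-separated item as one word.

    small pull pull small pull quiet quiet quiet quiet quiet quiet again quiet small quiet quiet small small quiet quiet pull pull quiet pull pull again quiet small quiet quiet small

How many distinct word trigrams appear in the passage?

20

31 tokens → 29 trigram windows in total.
Repeated trigrams (each contributes count−1 duplicates):
  quiet quiet quiet: 4
  small quiet quiet: 3
  again quiet small: 2
  quiet pull pull: 2
  quiet quiet small: 2
  quiet small quiet: 2
9 duplicate windows → 29 − 9 = 20 distinct.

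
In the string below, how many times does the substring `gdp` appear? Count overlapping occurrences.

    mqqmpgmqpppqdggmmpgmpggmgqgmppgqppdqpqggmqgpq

0

Sliding a length-3 window over the 45 characters (43 positions):
  (no match at any position)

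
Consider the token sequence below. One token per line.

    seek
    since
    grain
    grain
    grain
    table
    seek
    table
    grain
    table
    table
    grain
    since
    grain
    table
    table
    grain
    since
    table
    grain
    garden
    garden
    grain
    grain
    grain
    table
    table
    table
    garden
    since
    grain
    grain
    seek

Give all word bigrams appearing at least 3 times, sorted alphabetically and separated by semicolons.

Bigram counts meeting the condition (at least 3 times):
  grain grain: 5
  grain table: 4
  since grain: 3
  table grain: 4
  table table: 4

grain grain; grain table; since grain; table grain; table table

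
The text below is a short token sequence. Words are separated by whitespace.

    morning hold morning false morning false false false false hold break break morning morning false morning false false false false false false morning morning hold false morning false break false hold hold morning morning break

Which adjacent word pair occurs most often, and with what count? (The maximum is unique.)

"false false", 8 times

Bigram frequencies (highest first):
  false false: 8
  morning false: 5
  false morning: 4
  morning morning: 3
  morning hold: 2
  hold morning: 2
  … (9 more, each ≤ 2)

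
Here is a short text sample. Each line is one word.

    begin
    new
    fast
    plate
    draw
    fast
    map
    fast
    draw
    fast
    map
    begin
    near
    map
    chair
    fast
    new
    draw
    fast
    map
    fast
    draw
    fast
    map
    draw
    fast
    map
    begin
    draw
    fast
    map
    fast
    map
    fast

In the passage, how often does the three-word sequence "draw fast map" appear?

Scanning the 32 overlapping trigram windows for "draw fast map":
  position 5–7: draw fast map
  position 9–11: draw fast map
  position 18–20: draw fast map
  position 22–24: draw fast map
  position 25–27: draw fast map
  position 29–31: draw fast map

6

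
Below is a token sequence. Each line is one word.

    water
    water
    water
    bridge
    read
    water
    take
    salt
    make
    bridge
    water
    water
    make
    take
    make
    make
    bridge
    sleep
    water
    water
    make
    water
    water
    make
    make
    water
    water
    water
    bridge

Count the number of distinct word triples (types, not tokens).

22

29 tokens → 27 trigram windows in total.
Repeated trigrams (each contributes count−1 duplicates):
  water water make: 3
  make water water: 2
  water water bridge: 2
  water water water: 2
5 duplicate windows → 27 − 5 = 22 distinct.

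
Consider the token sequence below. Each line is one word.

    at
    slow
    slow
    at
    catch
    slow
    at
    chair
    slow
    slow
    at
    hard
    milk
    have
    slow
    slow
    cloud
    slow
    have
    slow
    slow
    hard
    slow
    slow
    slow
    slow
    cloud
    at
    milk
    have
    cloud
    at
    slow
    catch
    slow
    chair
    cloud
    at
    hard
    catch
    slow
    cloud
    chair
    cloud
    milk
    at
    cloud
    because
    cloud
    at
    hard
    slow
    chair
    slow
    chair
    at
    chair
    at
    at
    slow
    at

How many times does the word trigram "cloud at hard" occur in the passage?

Scanning the 59 overlapping trigram windows for "cloud at hard":
  position 37–39: cloud at hard
  position 49–51: cloud at hard

2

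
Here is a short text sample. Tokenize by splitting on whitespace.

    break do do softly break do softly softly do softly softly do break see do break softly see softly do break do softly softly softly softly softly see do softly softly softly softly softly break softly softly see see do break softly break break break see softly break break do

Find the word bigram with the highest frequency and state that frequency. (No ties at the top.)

"softly softly", 11 times

Bigram frequencies (highest first):
  softly softly: 11
  do softly: 5
  break do: 4
  softly break: 4
  do break: 4
  softly do: 3
  … (8 more, each ≤ 3)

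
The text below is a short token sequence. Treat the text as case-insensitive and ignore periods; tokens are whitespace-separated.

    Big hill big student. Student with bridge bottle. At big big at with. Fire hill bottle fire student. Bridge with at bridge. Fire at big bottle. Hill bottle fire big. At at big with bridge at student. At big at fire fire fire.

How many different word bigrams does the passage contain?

43 tokens → 42 bigram windows in total.
Repeated bigrams (each contributes count−1 duplicates):
  at big: 4
  big at: 3
  bottle fire: 2
  fire fire: 2
  hill bottle: 2
  with bridge: 2
9 duplicate windows → 42 − 9 = 33 distinct.

33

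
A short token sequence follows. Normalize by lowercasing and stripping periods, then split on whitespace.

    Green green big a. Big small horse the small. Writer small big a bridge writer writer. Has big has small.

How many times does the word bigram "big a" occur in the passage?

2

Scanning the 19 overlapping bigram windows for "big a":
  position 3–4: big a
  position 12–13: big a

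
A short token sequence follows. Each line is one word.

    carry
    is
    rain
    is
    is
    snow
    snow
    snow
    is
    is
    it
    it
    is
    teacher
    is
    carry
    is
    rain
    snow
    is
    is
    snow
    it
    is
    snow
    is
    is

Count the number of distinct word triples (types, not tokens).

27 tokens → 25 trigram windows in total.
Repeated trigrams (each contributes count−1 duplicates):
  snow is is: 3
  carry is rain: 2
  is is snow: 2
4 duplicate windows → 25 − 4 = 21 distinct.

21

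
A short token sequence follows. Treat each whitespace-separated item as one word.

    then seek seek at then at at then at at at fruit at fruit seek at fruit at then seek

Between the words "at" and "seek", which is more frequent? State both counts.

"at" (9 vs 4)

"at": 9 occurrences
"seek": 4 occurrences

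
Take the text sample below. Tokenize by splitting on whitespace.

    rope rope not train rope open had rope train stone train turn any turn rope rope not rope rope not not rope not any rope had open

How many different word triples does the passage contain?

23

27 tokens → 25 trigram windows in total.
Repeated trigrams (each contributes count−1 duplicates):
  rope rope not: 3
2 duplicate windows → 25 − 2 = 23 distinct.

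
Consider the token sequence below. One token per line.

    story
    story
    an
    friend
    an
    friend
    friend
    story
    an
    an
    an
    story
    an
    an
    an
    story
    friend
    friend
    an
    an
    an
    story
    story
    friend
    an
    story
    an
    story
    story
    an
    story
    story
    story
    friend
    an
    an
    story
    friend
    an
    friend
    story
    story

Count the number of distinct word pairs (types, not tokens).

9

42 tokens → 41 bigram windows in total.
Repeated bigrams (each contributes count−1 duplicates):
  an an: 7
  an story: 7
  story story: 6
  friend an: 5
  story an: 5
  story friend: 4
  an friend: 3
  friend friend: 2
  … (1 more repeated)
32 duplicate windows → 41 − 32 = 9 distinct.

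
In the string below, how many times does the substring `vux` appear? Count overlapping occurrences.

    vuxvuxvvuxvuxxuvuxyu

Sliding a length-3 window over the 20 characters (18 positions):
  position 1–3: vux
  position 4–6: vux
  position 8–10: vux
  position 11–13: vux
  position 16–18: vux

5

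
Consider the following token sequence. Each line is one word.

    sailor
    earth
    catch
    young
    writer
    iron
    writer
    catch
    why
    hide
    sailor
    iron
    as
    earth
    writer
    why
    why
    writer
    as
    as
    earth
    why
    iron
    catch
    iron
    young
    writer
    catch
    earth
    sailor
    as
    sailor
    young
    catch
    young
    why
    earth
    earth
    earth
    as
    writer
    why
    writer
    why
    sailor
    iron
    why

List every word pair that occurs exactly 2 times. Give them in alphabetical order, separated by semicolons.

Bigram counts meeting the condition (exactly 2 times):
  as earth: 2
  catch young: 2
  earth earth: 2
  sailor iron: 2
  why writer: 2
  writer catch: 2
  young writer: 2

as earth; catch young; earth earth; sailor iron; why writer; writer catch; young writer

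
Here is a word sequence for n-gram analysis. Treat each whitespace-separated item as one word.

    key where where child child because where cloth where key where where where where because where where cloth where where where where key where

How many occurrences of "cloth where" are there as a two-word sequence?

Scanning the 23 overlapping bigram windows for "cloth where":
  position 8–9: cloth where
  position 18–19: cloth where

2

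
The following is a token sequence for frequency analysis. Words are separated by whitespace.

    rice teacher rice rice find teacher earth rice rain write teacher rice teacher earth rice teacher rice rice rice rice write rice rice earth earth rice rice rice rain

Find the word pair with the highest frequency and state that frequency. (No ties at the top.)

Bigram frequencies (highest first):
  rice rice: 7
  rice teacher: 3
  teacher rice: 3
  earth rice: 3
  teacher earth: 2
  rice rain: 2
  … (8 more, each ≤ 1)

"rice rice", 7 times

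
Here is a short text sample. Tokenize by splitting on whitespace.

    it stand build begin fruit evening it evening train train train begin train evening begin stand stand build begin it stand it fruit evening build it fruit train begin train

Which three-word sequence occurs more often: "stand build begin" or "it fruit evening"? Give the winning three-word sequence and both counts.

"stand build begin": 2 occurrences
"it fruit evening": 1 occurrence

"stand build begin" (2 vs 1)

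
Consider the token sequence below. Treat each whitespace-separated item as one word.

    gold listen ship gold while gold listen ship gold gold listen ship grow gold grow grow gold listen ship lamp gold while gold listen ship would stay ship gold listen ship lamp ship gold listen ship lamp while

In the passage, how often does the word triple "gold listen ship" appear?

7

Scanning the 36 overlapping trigram windows for "gold listen ship":
  position 1–3: gold listen ship
  position 6–8: gold listen ship
  position 10–12: gold listen ship
  position 17–19: gold listen ship
  position 23–25: gold listen ship
  position 29–31: gold listen ship
  position 34–36: gold listen ship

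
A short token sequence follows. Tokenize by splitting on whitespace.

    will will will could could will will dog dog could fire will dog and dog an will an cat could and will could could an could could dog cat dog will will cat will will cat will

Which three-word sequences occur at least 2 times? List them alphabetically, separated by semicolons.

will cat will; will could could; will will cat

Trigram counts meeting the condition (at least 2 times):
  will cat will: 2
  will could could: 2
  will will cat: 2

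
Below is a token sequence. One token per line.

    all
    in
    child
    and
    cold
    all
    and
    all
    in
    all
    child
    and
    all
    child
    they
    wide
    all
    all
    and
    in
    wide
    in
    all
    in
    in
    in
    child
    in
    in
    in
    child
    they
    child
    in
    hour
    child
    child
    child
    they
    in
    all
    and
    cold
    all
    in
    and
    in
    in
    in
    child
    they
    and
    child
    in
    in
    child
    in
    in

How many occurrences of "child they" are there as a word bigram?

4

Scanning the 57 overlapping bigram windows for "child they":
  position 14–15: child they
  position 31–32: child they
  position 38–39: child they
  position 50–51: child they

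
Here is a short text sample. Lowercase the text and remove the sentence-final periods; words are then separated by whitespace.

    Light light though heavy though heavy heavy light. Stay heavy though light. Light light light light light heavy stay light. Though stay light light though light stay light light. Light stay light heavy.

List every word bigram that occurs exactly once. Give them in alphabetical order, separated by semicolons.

Bigram counts meeting the condition (exactly once):
  heavy heavy: 1
  heavy light: 1
  heavy stay: 1
  stay heavy: 1
  though stay: 1

heavy heavy; heavy light; heavy stay; stay heavy; though stay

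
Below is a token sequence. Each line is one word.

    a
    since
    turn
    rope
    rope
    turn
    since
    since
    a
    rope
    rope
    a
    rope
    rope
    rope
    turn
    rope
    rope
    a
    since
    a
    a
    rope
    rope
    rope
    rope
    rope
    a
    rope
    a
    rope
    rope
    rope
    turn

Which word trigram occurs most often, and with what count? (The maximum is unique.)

Trigram frequencies (highest first):
  rope rope rope: 5
  a rope rope: 4
  rope rope turn: 3
  rope rope a: 3
  rope a rope: 3
  turn rope rope: 2
  … (12 more, each ≤ 1)

"rope rope rope", 5 times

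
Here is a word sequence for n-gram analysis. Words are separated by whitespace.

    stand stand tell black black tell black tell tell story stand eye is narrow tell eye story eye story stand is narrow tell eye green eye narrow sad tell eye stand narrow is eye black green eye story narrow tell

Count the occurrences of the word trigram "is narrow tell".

Scanning the 38 overlapping trigram windows for "is narrow tell":
  position 13–15: is narrow tell
  position 21–23: is narrow tell

2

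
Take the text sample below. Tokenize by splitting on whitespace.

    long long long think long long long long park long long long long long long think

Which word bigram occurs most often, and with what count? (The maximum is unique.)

"long long", 10 times

Bigram frequencies (highest first):
  long long: 10
  long think: 2
  think long: 1
  long park: 1
  park long: 1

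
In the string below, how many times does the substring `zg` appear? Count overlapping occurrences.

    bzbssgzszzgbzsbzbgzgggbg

2

Sliding a length-2 window over the 24 characters (23 positions):
  position 10–11: zg
  position 19–20: zg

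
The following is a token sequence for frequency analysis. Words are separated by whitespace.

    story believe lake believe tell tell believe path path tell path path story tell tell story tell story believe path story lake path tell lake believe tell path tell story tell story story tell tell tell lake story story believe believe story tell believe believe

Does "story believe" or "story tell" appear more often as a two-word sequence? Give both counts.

"story believe": 3 occurrences
"story tell": 5 occurrences

"story tell" (5 vs 3)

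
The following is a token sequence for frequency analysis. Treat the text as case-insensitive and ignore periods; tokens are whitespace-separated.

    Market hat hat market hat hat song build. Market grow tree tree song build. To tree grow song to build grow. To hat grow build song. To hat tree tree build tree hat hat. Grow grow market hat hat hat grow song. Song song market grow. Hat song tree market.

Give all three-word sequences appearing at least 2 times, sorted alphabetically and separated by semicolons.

hat hat grow; market hat hat

Trigram counts meeting the condition (at least 2 times):
  hat hat grow: 2
  market hat hat: 3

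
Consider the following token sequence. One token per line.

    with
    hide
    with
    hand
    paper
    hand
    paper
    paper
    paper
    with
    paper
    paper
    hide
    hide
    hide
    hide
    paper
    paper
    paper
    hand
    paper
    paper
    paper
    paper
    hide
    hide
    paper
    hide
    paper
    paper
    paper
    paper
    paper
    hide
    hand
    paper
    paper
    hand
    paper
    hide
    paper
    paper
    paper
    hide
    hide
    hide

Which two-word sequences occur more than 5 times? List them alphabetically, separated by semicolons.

Bigram counts meeting the condition (more than 5 times):
  hide hide: 6
  paper hide: 6
  paper paper: 15

hide hide; paper hide; paper paper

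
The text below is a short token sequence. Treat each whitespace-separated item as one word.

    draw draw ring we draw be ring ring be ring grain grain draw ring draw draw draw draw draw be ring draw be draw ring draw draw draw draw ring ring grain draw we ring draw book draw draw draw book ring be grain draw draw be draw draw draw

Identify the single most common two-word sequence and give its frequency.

"draw draw", 13 times

Bigram frequencies (highest first):
  draw draw: 13
  draw ring: 4
  draw be: 4
  ring draw: 4
  be ring: 3
  grain draw: 3
  … (13 more, each ≤ 2)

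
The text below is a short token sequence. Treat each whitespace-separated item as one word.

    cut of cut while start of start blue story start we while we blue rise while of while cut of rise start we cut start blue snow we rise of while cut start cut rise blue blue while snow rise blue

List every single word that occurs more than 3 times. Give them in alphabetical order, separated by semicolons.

blue; cut; of; rise; start; we; while

Unigram counts meeting the condition (more than 3 times):
  blue: 6
  cut: 6
  of: 5
  rise: 5
  start: 6
  we: 4
  while: 6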